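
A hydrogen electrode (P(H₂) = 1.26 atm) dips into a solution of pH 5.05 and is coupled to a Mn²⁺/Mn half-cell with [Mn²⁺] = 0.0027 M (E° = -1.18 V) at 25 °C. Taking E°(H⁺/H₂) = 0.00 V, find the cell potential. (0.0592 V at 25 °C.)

The hydrogen couple is the cathode, so E°_cell = 1.18 V; n = 2.
[H⁺] = 10^(−5.05) = 8.9 × 10^-6 M, and Q = [Mn²⁺]·P(H₂) / [H⁺]^2 = 4.28 × 10^7.
E = E° − (0.0592/2) log Q = 1.18 − (0.0592/2)(7.632) = 0.954 V.

0.95 V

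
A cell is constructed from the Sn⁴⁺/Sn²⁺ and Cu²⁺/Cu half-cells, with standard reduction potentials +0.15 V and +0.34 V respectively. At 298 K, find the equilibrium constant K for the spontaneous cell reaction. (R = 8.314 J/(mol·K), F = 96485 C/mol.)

E°_cell = +0.34 − (+0.15) = 0.19 V, with n = 2 electrons transferred.
At equilibrium E = 0, so the Nernst equation gives ln K = nFE°/RT = (2)(96485)(0.19)/((8.314)(298)) = 14.80.
K = e^14.80 = 2.7 × 10^6.

2.7 × 10^6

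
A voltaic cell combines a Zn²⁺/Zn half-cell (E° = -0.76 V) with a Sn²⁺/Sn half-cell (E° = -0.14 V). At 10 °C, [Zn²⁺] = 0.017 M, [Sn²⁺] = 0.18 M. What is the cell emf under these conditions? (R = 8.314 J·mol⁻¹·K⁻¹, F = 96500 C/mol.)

The Sn²⁺/Sn couple has the higher reduction potential and acts as the cathode, so E°_cell = -0.14 − (-0.76) = 0.62 V.
Balancing electrons gives n = 2; the reaction quotient is Q = [Zn²⁺]/[Sn²⁺] = 0.0944.
E = E° − (RT/nF) ln Q = 0.62 − (8.314×283)/(2×96500) × (-2.360) = 0.620 + 0.029 = 0.649 V.

0.649 V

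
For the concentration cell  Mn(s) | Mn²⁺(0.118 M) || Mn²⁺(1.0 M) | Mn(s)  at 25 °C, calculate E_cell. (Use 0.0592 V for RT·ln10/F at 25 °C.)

Both half-cells are Mn²⁺/Mn, so E°_cell = 0. The concentrated side is the cathode; the cell reaction moves Mn²⁺ from high to low concentration with n = 2.
Q = [Mn²⁺]_dilute/[Mn²⁺]_conc = 0.118/1.0 = 0.118.
E = 0 − (0.0592/2) log Q = −(0.0592/2)(-0.928) = 0.0275 V.

0.027 V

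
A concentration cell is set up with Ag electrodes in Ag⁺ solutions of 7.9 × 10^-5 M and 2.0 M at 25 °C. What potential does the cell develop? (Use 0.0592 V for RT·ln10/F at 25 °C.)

0.26 V

Both half-cells are Ag⁺/Ag, so E°_cell = 0. The concentrated side is the cathode; the cell reaction moves Ag⁺ from high to low concentration with n = 1.
Q = [Ag⁺]_dilute/[Ag⁺]_conc = 7.9 × 10^-5/2.0 = 3.95 × 10^-5.
E = 0 − (0.0592/1) log Q = −(0.0592/1)(-4.403) = 0.2607 V.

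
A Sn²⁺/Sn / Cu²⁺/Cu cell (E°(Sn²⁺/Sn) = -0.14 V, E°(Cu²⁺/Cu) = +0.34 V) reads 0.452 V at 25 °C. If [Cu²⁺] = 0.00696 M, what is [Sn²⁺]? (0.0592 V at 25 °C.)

From the Nernst equation, log Q = n(E° − E)/0.0592 = 2(0.48 − 0.452)/0.0592 = 0.946, so Q = 8.83.
With Q = [Sn²⁺]/[Cu²⁺] and the known concentrations, [Sn²⁺] in the numerator gives [Sn²⁺] = 0.061 M.

0.061 M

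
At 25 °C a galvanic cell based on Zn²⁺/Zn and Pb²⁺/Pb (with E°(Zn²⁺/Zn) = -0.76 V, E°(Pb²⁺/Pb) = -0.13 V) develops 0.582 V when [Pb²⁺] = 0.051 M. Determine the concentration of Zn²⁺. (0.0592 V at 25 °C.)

From the Nernst equation, log Q = n(E° − E)/0.0592 = 2(0.63 − 0.582)/0.0592 = 1.622, so Q = 41.8.
With Q = [Zn²⁺]/[Pb²⁺] and the known concentrations, [Zn²⁺] in the numerator gives [Zn²⁺] = 2.1 M.

2.1 M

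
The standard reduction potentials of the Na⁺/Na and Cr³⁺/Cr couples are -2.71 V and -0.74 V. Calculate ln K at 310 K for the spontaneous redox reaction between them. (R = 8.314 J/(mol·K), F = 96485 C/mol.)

E°_cell = -0.74 − (-2.71) = 1.97 V, with n = 3 electrons transferred.
At equilibrium E = 0, so the Nernst equation gives ln K = nFE°/RT = (3)(96485)(1.97)/((8.314)(310)) = 221.25.

ln K = 221.2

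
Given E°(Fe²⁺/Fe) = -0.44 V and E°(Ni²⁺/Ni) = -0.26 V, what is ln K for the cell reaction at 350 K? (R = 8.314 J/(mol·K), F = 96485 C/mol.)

ln K = 11.9

E°_cell = -0.26 − (-0.44) = 0.18 V, with n = 2 electrons transferred.
At equilibrium E = 0, so the Nernst equation gives ln K = nFE°/RT = (2)(96485)(0.18)/((8.314)(350)) = 11.94.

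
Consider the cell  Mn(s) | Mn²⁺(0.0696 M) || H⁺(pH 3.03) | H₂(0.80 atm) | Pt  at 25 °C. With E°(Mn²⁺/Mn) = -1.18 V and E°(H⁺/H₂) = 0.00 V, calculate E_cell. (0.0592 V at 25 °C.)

The hydrogen couple is the cathode, so E°_cell = 1.18 V; n = 2.
[H⁺] = 10^(−3.03) = 9.3 × 10^-4 M, and Q = [Mn²⁺]·P(H₂) / [H⁺]^2 = 6.39 × 10^4.
E = E° − (0.0592/2) log Q = 1.18 − (0.0592/2)(4.806) = 1.038 V.

1.04 V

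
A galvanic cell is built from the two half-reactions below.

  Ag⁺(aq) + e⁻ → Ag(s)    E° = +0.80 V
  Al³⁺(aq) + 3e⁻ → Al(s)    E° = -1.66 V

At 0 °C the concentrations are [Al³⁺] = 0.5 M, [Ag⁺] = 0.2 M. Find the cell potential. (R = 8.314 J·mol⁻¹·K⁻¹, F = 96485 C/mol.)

2.43 V

The Ag⁺/Ag couple has the higher reduction potential and acts as the cathode, so E°_cell = +0.80 − (-1.66) = 2.46 V.
Balancing electrons gives n = 3; the reaction quotient is Q = [Al³⁺]/[Ag⁺]^3 = 62.5.
E = E° − (RT/nF) ln Q = 2.46 − (8.314×273)/(3×96485) × (4.135) = 2.460 − 0.032 = 2.428 V.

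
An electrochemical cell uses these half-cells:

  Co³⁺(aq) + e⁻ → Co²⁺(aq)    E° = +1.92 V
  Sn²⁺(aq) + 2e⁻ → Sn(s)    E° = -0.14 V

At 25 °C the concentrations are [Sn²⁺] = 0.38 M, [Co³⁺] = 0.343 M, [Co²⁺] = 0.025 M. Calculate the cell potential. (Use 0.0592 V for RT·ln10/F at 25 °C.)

The Co³⁺/Co²⁺ couple has the higher reduction potential and acts as the cathode, so E°_cell = +1.92 − (-0.14) = 2.06 V.
Balancing electrons gives n = 2; the reaction quotient is Q = [Sn²⁺]·[Co²⁺]^2/[Co³⁺]^2 = 0.00202.
At 25 °C, E = E° − (0.0592/n) log Q = 2.06 − (0.0592/2)(-2.695) = 2.060 + 0.080 = 2.140 V.

2.14 V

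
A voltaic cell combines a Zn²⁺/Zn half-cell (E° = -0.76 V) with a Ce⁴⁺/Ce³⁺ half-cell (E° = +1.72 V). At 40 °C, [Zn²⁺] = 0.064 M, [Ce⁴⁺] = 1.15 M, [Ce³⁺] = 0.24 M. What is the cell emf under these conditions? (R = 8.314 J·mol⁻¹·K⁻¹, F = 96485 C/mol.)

The Ce⁴⁺/Ce³⁺ couple has the higher reduction potential and acts as the cathode, so E°_cell = +1.72 − (-0.76) = 2.48 V.
Balancing electrons gives n = 2; the reaction quotient is Q = [Zn²⁺]·[Ce³⁺]^2/[Ce⁴⁺]^2 = 0.00279.
E = E° − (RT/nF) ln Q = 2.48 − (8.314×313)/(2×96485) × (-5.883) = 2.480 + 0.079 = 2.559 V.

2.56 V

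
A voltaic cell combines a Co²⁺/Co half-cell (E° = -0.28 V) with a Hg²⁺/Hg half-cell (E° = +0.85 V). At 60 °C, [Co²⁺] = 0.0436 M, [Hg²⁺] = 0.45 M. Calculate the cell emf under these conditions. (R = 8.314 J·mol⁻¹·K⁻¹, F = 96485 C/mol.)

The Hg²⁺/Hg couple has the higher reduction potential and acts as the cathode, so E°_cell = +0.85 − (-0.28) = 1.13 V.
Balancing electrons gives n = 2; the reaction quotient is Q = [Co²⁺]/[Hg²⁺] = 0.0969.
E = E° − (RT/nF) ln Q = 1.13 − (8.314×333)/(2×96485) × (-2.334) = 1.130 + 0.033 = 1.163 V.

1.16 V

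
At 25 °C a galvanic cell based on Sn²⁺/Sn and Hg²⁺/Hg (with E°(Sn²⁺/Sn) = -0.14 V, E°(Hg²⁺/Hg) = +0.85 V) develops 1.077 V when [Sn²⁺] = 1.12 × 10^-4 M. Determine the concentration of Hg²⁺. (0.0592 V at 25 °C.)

0.097 M

From the Nernst equation, log Q = n(E° − E)/0.0592 = 2(0.99 − 1.077)/0.0592 = -2.939, so Q = 0.00115.
With Q = [Sn²⁺]/[Hg²⁺] and the known concentrations, [Hg²⁺] in the denominator gives [Hg²⁺] = 0.097 M.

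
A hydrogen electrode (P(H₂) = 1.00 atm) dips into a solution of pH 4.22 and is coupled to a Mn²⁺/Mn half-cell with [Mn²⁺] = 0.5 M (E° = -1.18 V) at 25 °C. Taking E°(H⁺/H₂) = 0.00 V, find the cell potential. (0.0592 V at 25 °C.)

0.94 V

The hydrogen couple is the cathode, so E°_cell = 1.18 V; n = 2.
[H⁺] = 10^(−4.22) = 6 × 10^-5 M, and Q = [Mn²⁺]·P(H₂) / [H⁺]^2 = 1.38 × 10^8.
E = E° − (0.0592/2) log Q = 1.18 − (0.0592/2)(8.139) = 0.939 V.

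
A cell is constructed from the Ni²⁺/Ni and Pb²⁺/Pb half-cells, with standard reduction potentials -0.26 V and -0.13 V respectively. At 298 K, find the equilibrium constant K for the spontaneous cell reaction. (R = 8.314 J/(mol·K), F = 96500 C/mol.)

2.5 × 10^4

E°_cell = -0.13 − (-0.26) = 0.13 V, with n = 2 electrons transferred.
At equilibrium E = 0, so the Nernst equation gives ln K = nFE°/RT = (2)(96500)(0.13)/((8.314)(298)) = 10.13.
K = e^10.13 = 2.5 × 10^4.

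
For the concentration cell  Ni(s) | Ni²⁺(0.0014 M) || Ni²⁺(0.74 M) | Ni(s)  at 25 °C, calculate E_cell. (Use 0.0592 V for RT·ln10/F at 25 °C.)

Both half-cells are Ni²⁺/Ni, so E°_cell = 0. The concentrated side is the cathode; the cell reaction moves Ni²⁺ from high to low concentration with n = 2.
Q = [Ni²⁺]_dilute/[Ni²⁺]_conc = 0.0014/0.74 = 0.00189.
E = 0 − (0.0592/2) log Q = −(0.0592/2)(-2.723) = 0.0806 V.

0.081 V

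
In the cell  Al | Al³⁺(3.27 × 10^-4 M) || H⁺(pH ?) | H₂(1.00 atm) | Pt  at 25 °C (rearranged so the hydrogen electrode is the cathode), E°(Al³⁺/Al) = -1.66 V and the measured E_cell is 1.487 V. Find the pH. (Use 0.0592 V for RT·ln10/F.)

E°_cell = 1.66 V and n = 6.
log Q = n(E° − E)/0.0592 = 6×(1.66 − 1.487)/0.0592 = 17.534.
With Q = [Al³⁺]^2·P(H₂)^3 / [H⁺]^6, solving for [H⁺] gives log[H⁺] = -4.084, so pH = 4.08.

pH = 4.08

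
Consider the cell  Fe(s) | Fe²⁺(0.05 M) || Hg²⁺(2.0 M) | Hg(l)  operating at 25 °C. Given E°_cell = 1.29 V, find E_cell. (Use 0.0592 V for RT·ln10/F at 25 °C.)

1.34 V

Balancing electrons gives n = 2; the reaction quotient is Q = [Fe²⁺]/[Hg²⁺] = 0.0250.
At 25 °C, E = E° − (0.0592/n) log Q = 1.29 − (0.0592/2)(-1.602) = 1.290 + 0.047 = 1.337 V.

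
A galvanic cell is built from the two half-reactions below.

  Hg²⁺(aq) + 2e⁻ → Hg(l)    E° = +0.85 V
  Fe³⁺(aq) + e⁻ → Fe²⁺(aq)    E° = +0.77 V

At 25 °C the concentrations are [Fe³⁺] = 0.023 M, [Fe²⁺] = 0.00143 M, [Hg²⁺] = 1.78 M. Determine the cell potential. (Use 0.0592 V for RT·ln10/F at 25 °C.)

0.016 V

The Hg²⁺/Hg couple has the higher reduction potential and acts as the cathode, so E°_cell = +0.85 − (+0.77) = 0.08 V.
Balancing electrons gives n = 2; the reaction quotient is Q = [Fe³⁺]^2/([Fe²⁺]^2·[Hg²⁺]) = 145.
At 25 °C, E = E° − (0.0592/n) log Q = 0.08 − (0.0592/2)(2.162) = 0.080 − 0.064 = 0.016 V.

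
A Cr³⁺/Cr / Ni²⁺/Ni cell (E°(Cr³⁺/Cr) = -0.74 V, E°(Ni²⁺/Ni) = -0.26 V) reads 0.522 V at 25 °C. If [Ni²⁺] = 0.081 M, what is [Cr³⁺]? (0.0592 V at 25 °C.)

From the Nernst equation, log Q = n(E° − E)/0.0592 = 6(0.48 − 0.522)/0.0592 = -4.257, so Q = 5.54 × 10^-5.
With Q = [Cr³⁺]^2/[Ni²⁺]^3 and the known concentrations, [Cr³⁺]^2 in the numerator gives [Cr³⁺] = 1.7 × 10^-4 M.

1.7 × 10^-4 M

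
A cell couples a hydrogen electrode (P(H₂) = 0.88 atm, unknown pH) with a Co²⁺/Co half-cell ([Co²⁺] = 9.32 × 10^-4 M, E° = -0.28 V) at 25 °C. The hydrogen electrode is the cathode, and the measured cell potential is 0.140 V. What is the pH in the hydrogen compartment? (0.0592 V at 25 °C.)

E°_cell = 0.28 V and n = 2.
log Q = n(E° − E)/0.0592 = 2×(0.28 − 0.140)/0.0592 = 4.730.
With Q = [Co²⁺]·P(H₂) / [H⁺]^2, solving for [H⁺] gives log[H⁺] = -3.908, so pH = 3.91.

pH = 3.91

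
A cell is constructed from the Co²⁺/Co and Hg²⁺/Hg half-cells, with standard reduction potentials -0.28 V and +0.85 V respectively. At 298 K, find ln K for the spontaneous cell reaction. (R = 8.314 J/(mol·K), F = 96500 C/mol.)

ln K = 88.0

E°_cell = +0.85 − (-0.28) = 1.13 V, with n = 2 electrons transferred.
At equilibrium E = 0, so the Nernst equation gives ln K = nFE°/RT = (2)(96500)(1.13)/((8.314)(298)) = 88.03.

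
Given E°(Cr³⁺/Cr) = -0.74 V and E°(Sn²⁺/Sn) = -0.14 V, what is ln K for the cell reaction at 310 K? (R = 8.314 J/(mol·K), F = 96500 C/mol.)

E°_cell = -0.14 − (-0.74) = 0.60 V, with n = 6 electrons transferred.
At equilibrium E = 0, so the Nernst equation gives ln K = nFE°/RT = (6)(96500)(0.60)/((8.314)(310)) = 134.79.

ln K = 134.8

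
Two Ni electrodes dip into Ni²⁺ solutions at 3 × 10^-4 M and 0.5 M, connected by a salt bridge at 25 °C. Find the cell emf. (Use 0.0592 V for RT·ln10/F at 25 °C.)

Both half-cells are Ni²⁺/Ni, so E°_cell = 0. The concentrated side is the cathode; the cell reaction moves Ni²⁺ from high to low concentration with n = 2.
Q = [Ni²⁺]_dilute/[Ni²⁺]_conc = 3 × 10^-4/0.5 = 6 × 10^-4.
E = 0 − (0.0592/2) log Q = −(0.0592/2)(-3.222) = 0.0954 V.

0.095 V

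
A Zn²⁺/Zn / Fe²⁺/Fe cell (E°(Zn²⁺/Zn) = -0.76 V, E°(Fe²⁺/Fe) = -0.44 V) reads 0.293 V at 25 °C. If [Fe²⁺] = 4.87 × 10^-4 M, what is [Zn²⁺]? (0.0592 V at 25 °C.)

0.004 M

From the Nernst equation, log Q = n(E° − E)/0.0592 = 2(0.32 − 0.293)/0.0592 = 0.912, so Q = 8.17.
With Q = [Zn²⁺]/[Fe²⁺] and the known concentrations, [Zn²⁺] in the numerator gives [Zn²⁺] = 0.004 M.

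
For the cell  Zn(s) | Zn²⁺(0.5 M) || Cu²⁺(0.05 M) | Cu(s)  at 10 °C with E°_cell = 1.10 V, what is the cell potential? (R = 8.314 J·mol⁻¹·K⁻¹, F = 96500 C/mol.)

1.07 V

Balancing electrons gives n = 2; the reaction quotient is Q = [Zn²⁺]/[Cu²⁺] = 10.0.
E = E° − (RT/nF) ln Q = 1.10 − (8.314×283)/(2×96500) × (2.303) = 1.100 − 0.028 = 1.072 V.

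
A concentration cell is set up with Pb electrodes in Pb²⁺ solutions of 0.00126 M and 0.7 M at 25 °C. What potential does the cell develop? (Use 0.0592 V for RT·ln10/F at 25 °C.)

Both half-cells are Pb²⁺/Pb, so E°_cell = 0. The concentrated side is the cathode; the cell reaction moves Pb²⁺ from high to low concentration with n = 2.
Q = [Pb²⁺]_dilute/[Pb²⁺]_conc = 0.00126/0.7 = 0.00180.
E = 0 − (0.0592/2) log Q = −(0.0592/2)(-2.745) = 0.0813 V.

0.081 V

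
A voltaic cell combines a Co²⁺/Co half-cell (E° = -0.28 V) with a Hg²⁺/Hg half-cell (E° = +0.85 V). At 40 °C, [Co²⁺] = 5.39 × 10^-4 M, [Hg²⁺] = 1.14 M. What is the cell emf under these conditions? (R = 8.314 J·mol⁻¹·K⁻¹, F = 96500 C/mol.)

1.23 V

The Hg²⁺/Hg couple has the higher reduction potential and acts as the cathode, so E°_cell = +0.85 − (-0.28) = 1.13 V.
Balancing electrons gives n = 2; the reaction quotient is Q = [Co²⁺]/[Hg²⁺] = 4.73 × 10^-4.
E = E° − (RT/nF) ln Q = 1.13 − (8.314×313)/(2×96500) × (-7.657) = 1.130 + 0.103 = 1.233 V.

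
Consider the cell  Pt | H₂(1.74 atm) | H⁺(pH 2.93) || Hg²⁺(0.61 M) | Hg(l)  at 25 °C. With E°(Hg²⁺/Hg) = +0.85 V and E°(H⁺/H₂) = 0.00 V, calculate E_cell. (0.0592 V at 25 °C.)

The Hg²⁺/Hg couple is the cathode, so E°_cell = 0.85 V; n = 2.
[H⁺] = 10^(−2.93) = 0.0012 M, and Q = [H⁺]^2 / ([Hg²⁺]·P(H₂)) = 1.3 × 10^-6.
E = E° − (0.0592/2) log Q = 0.85 − (0.0592/2)(-5.886) = 1.024 V.

1.02 V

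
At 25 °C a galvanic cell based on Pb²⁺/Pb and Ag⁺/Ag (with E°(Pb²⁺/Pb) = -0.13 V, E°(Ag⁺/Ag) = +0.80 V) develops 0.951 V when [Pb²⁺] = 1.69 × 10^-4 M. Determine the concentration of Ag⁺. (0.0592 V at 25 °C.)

From the Nernst equation, log Q = n(E° − E)/0.0592 = 2(0.93 − 0.951)/0.0592 = -0.709, so Q = 0.195.
With Q = [Pb²⁺]/[Ag⁺]^2 and the known concentrations, [Ag⁺]^2 in the denominator gives [Ag⁺] = 0.029 M.

0.029 M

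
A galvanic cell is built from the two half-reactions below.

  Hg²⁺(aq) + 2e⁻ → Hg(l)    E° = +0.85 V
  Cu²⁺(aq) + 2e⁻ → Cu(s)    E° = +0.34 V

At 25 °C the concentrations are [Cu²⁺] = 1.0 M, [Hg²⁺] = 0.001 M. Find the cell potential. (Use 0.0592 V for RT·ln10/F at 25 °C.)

0.421 V

The Hg²⁺/Hg couple has the higher reduction potential and acts as the cathode, so E°_cell = +0.85 − (+0.34) = 0.51 V.
Balancing electrons gives n = 2; the reaction quotient is Q = [Cu²⁺]/[Hg²⁺] = 1000.
At 25 °C, E = E° − (0.0592/n) log Q = 0.51 − (0.0592/2)(3.000) = 0.510 − 0.089 = 0.421 V.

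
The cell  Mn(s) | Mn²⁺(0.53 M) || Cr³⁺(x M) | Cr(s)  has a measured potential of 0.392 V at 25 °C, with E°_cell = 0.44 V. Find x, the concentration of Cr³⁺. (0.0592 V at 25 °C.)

From the Nernst equation, log Q = n(E° − E)/0.0592 = 6(0.44 − 0.392)/0.0592 = 4.865, so Q = 7.33 × 10^4.
With Q = [Mn²⁺]^3/[Cr³⁺]^2 and the known concentrations, [Cr³⁺]^2 in the denominator gives [Cr³⁺] = 0.0014 M.

0.0014 M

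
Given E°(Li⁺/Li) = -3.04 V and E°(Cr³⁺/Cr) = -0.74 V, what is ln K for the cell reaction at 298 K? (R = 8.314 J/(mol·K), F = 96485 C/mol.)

ln K = 268.7

E°_cell = -0.74 − (-3.04) = 2.30 V, with n = 3 electrons transferred.
At equilibrium E = 0, so the Nernst equation gives ln K = nFE°/RT = (3)(96485)(2.30)/((8.314)(298)) = 268.71.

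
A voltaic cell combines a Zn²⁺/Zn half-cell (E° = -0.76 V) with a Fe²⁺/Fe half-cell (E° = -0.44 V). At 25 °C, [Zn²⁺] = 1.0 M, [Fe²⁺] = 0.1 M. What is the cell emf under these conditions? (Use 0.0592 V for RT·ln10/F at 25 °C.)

0.290 V

The Fe²⁺/Fe couple has the higher reduction potential and acts as the cathode, so E°_cell = -0.44 − (-0.76) = 0.32 V.
Balancing electrons gives n = 2; the reaction quotient is Q = [Zn²⁺]/[Fe²⁺] = 10.0.
At 25 °C, E = E° − (0.0592/n) log Q = 0.32 − (0.0592/2)(1.000) = 0.320 − 0.030 = 0.290 V.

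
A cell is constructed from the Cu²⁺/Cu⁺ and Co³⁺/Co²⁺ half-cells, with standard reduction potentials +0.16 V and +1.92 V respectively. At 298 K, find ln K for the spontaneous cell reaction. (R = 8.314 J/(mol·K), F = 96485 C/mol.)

E°_cell = +1.92 − (+0.16) = 1.76 V, with n = 1 electron transferred.
At equilibrium E = 0, so the Nernst equation gives ln K = nFE°/RT = (1)(96485)(1.76)/((8.314)(298)) = 68.54.

ln K = 68.5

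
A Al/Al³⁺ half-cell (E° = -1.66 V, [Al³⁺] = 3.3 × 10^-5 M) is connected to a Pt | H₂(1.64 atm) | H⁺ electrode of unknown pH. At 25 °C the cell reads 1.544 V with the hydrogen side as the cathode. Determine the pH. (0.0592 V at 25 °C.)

E°_cell = 1.66 V and n = 6.
log Q = n(E° − E)/0.0592 = 6×(1.66 − 1.544)/0.0592 = 11.757.
With Q = [Al³⁺]^2·P(H₂)^3 / [H⁺]^6, solving for [H⁺] gives log[H⁺] = -3.346, so pH = 3.35.

pH = 3.35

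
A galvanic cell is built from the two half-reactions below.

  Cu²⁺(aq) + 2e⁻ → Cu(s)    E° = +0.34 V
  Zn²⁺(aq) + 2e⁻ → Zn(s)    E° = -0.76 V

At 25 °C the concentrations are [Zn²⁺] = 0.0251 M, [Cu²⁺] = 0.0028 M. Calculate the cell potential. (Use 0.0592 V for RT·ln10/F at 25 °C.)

1.07 V

The Cu²⁺/Cu couple has the higher reduction potential and acts as the cathode, so E°_cell = +0.34 − (-0.76) = 1.10 V.
Balancing electrons gives n = 2; the reaction quotient is Q = [Zn²⁺]/[Cu²⁺] = 8.96.
At 25 °C, E = E° − (0.0592/n) log Q = 1.10 − (0.0592/2)(0.953) = 1.100 − 0.028 = 1.072 V.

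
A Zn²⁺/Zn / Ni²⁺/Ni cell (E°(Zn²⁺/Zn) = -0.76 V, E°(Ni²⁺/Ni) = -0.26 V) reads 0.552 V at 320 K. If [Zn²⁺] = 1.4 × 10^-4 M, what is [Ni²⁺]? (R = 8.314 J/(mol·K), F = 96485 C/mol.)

From the Nernst equation, ln Q = nF(E° − E)/RT = 2×96485×(0.50 − 0.552)/(8.314×320) = -3.772, so Q = 0.0230.
With Q = [Zn²⁺]/[Ni²⁺] and the known concentrations, [Ni²⁺] in the denominator gives [Ni²⁺] = 0.0061 M.

0.0061 M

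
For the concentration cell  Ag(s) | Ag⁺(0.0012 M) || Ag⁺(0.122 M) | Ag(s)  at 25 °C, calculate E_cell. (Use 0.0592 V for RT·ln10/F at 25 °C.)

0.12 V

Both half-cells are Ag⁺/Ag, so E°_cell = 0. The concentrated side is the cathode; the cell reaction moves Ag⁺ from high to low concentration with n = 1.
Q = [Ag⁺]_dilute/[Ag⁺]_conc = 0.0012/0.122 = 0.00984.
E = 0 − (0.0592/1) log Q = −(0.0592/1)(-2.007) = 0.1188 V.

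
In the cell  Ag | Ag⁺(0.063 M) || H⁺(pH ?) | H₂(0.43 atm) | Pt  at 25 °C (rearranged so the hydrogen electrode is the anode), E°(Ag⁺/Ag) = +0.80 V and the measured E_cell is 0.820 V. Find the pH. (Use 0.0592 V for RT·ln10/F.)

E°_cell = 0.80 V and n = 2.
log Q = n(E° − E)/0.0592 = 2×(0.80 − 0.820)/0.0592 = -0.676.
With Q = [H⁺]^2 / ([Ag⁺]^2·P(H₂)), solving for [H⁺] gives log[H⁺] = -1.722, so pH = 1.72.

pH = 1.72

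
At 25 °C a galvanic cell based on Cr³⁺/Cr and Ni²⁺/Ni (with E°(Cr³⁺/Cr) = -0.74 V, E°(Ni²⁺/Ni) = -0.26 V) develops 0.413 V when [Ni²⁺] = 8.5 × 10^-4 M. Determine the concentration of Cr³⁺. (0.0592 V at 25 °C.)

From the Nernst equation, log Q = n(E° − E)/0.0592 = 6(0.48 − 0.413)/0.0592 = 6.791, so Q = 6.17 × 10^6.
With Q = [Cr³⁺]^2/[Ni²⁺]^3 and the known concentrations, [Cr³⁺]^2 in the numerator gives [Cr³⁺] = 0.062 M.

0.062 M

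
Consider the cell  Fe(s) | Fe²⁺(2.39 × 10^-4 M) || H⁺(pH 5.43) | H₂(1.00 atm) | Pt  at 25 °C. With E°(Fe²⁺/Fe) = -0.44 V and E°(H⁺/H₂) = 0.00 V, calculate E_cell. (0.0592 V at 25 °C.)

0.23 V

The hydrogen couple is the cathode, so E°_cell = 0.44 V; n = 2.
[H⁺] = 10^(−5.43) = 3.7 × 10^-6 M, and Q = [Fe²⁺]·P(H₂) / [H⁺]^2 = 1.73 × 10^7.
E = E° − (0.0592/2) log Q = 0.44 − (0.0592/2)(7.238) = 0.226 V.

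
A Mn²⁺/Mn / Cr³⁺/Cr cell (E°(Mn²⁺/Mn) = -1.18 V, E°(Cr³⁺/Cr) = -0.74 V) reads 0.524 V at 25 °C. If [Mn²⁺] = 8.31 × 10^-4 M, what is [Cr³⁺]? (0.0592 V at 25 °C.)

0.43 M

From the Nernst equation, log Q = n(E° − E)/0.0592 = 6(0.44 − 0.524)/0.0592 = -8.514, so Q = 3.07 × 10^-9.
With Q = [Mn²⁺]^3/[Cr³⁺]^2 and the known concentrations, [Cr³⁺]^2 in the denominator gives [Cr³⁺] = 0.43 M.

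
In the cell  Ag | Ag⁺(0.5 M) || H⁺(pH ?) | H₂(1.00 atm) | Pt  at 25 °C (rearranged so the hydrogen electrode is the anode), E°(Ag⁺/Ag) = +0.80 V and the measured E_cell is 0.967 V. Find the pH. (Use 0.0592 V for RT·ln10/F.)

pH = 3.12

E°_cell = 0.80 V and n = 2.
log Q = n(E° − E)/0.0592 = 2×(0.80 − 0.967)/0.0592 = -5.642.
With Q = [H⁺]^2 / ([Ag⁺]^2·P(H₂)), solving for [H⁺] gives log[H⁺] = -3.122, so pH = 3.12.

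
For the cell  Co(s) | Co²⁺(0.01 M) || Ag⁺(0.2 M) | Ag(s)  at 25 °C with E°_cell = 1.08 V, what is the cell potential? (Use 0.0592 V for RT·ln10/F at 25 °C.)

1.10 V

Balancing electrons gives n = 2; the reaction quotient is Q = [Co²⁺]/[Ag⁺]^2 = 0.250.
At 25 °C, E = E° − (0.0592/n) log Q = 1.08 − (0.0592/2)(-0.602) = 1.080 + 0.018 = 1.098 V.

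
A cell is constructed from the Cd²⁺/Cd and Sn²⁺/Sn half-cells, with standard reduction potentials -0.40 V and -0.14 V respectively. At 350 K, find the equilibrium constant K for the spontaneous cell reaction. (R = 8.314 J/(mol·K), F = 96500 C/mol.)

E°_cell = -0.14 − (-0.40) = 0.26 V, with n = 2 electrons transferred.
At equilibrium E = 0, so the Nernst equation gives ln K = nFE°/RT = (2)(96500)(0.26)/((8.314)(350)) = 17.24.
K = e^17.24 = 3.1 × 10^7.

3.1 × 10^7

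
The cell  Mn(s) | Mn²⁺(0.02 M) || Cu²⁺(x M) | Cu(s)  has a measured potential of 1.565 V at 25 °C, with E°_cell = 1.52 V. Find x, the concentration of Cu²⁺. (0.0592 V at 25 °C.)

0.66 M

From the Nernst equation, log Q = n(E° − E)/0.0592 = 2(1.52 − 1.565)/0.0592 = -1.520, so Q = 0.0302.
With Q = [Mn²⁺]/[Cu²⁺] and the known concentrations, [Cu²⁺] in the denominator gives [Cu²⁺] = 0.66 M.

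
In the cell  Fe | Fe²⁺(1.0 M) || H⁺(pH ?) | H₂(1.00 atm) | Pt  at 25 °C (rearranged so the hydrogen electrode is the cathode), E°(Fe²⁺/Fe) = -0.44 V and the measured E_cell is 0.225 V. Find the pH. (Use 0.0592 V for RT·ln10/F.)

E°_cell = 0.44 V and n = 2.
log Q = n(E° − E)/0.0592 = 2×(0.44 − 0.225)/0.0592 = 7.264.
With Q = [Fe²⁺]·P(H₂) / [H⁺]^2, solving for [H⁺] gives log[H⁺] = -3.632, so pH = 3.63.

pH = 3.63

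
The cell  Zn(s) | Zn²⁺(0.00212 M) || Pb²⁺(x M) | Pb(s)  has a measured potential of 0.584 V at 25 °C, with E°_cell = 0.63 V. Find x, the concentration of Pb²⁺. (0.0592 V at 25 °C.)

From the Nernst equation, log Q = n(E° − E)/0.0592 = 2(0.63 − 0.584)/0.0592 = 1.554, so Q = 35.8.
With Q = [Zn²⁺]/[Pb²⁺] and the known concentrations, [Pb²⁺] in the denominator gives [Pb²⁺] = 5.9 × 10^-5 M.

5.9 × 10^-5 M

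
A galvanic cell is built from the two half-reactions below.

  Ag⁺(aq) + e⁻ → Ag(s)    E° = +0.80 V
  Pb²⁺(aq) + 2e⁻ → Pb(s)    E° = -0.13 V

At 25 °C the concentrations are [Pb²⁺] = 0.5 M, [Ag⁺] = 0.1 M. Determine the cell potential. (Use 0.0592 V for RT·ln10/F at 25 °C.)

0.880 V

The Ag⁺/Ag couple has the higher reduction potential and acts as the cathode, so E°_cell = +0.80 − (-0.13) = 0.93 V.
Balancing electrons gives n = 2; the reaction quotient is Q = [Pb²⁺]/[Ag⁺]^2 = 50.0.
At 25 °C, E = E° − (0.0592/n) log Q = 0.93 − (0.0592/2)(1.699) = 0.930 − 0.050 = 0.880 V.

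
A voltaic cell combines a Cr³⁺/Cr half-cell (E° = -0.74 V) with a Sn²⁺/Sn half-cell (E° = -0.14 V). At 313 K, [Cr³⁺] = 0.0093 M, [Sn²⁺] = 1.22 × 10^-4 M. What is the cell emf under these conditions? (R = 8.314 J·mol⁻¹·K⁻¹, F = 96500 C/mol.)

0.521 V

The Sn²⁺/Sn couple has the higher reduction potential and acts as the cathode, so E°_cell = -0.14 − (-0.74) = 0.60 V.
Balancing electrons gives n = 6; the reaction quotient is Q = [Cr³⁺]^2/[Sn²⁺]^3 = 4.76 × 10^7.
E = E° − (RT/nF) ln Q = 0.60 − (8.314×313)/(6×96500) × (17.679) = 0.600 − 0.079 = 0.521 V.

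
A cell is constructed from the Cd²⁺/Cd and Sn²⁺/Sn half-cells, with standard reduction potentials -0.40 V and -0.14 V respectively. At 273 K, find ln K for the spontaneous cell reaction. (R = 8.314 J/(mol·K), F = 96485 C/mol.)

ln K = 22.1

E°_cell = -0.14 − (-0.40) = 0.26 V, with n = 2 electrons transferred.
At equilibrium E = 0, so the Nernst equation gives ln K = nFE°/RT = (2)(96485)(0.26)/((8.314)(273)) = 22.10.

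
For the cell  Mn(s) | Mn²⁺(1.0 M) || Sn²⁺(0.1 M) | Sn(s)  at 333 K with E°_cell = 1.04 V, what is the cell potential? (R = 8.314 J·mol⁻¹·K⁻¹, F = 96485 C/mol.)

Balancing electrons gives n = 2; the reaction quotient is Q = [Mn²⁺]/[Sn²⁺] = 10.0.
E = E° − (RT/nF) ln Q = 1.04 − (8.314×333)/(2×96485) × (2.303) = 1.040 − 0.033 = 1.007 V.

1.01 V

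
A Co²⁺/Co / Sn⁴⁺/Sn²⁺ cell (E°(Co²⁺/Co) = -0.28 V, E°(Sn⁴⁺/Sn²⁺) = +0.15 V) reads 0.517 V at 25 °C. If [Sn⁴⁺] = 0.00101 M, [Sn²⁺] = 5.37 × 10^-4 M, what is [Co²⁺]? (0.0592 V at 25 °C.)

0.0022 M

From the Nernst equation, log Q = n(E° − E)/0.0592 = 2(0.43 − 0.517)/0.0592 = -2.939, so Q = 0.00115.
With Q = [Co²⁺]·[Sn²⁺]/[Sn⁴⁺] and the known concentrations, [Co²⁺] in the numerator gives [Co²⁺] = 0.0022 M.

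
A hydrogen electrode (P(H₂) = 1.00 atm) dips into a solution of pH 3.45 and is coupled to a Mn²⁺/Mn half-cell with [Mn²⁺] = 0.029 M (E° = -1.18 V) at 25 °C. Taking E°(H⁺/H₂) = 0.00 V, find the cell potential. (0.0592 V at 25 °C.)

The hydrogen couple is the cathode, so E°_cell = 1.18 V; n = 2.
[H⁺] = 10^(−3.45) = 3.5 × 10^-4 M, and Q = [Mn²⁺]·P(H₂) / [H⁺]^2 = 2.3 × 10^5.
E = E° − (0.0592/2) log Q = 1.18 − (0.0592/2)(5.362) = 1.021 V.

1.02 V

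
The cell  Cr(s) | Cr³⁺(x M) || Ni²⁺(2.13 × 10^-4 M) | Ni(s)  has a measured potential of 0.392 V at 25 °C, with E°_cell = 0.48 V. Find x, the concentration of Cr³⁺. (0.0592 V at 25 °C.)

From the Nernst equation, log Q = n(E° − E)/0.0592 = 6(0.48 − 0.392)/0.0592 = 8.919, so Q = 8.3 × 10^8.
With Q = [Cr³⁺]^2/[Ni²⁺]^3 and the known concentrations, [Cr³⁺]^2 in the numerator gives [Cr³⁺] = 0.09 M.

0.09 M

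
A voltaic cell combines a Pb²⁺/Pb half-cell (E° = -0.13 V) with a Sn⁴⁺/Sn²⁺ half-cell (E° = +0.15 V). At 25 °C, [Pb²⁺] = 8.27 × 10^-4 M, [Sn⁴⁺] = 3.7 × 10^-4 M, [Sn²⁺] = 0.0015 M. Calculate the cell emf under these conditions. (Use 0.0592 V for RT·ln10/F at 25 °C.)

0.353 V

The Sn⁴⁺/Sn²⁺ couple has the higher reduction potential and acts as the cathode, so E°_cell = +0.15 − (-0.13) = 0.28 V.
Balancing electrons gives n = 2; the reaction quotient is Q = [Pb²⁺]·[Sn²⁺]/[Sn⁴⁺] = 0.00335.
At 25 °C, E = E° − (0.0592/n) log Q = 0.28 − (0.0592/2)(-2.475) = 0.280 + 0.073 = 0.353 V.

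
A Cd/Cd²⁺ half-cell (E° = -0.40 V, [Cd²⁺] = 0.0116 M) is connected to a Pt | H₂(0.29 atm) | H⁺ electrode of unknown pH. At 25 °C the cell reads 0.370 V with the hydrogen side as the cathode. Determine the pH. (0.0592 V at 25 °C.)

pH = 1.74

E°_cell = 0.40 V and n = 2.
log Q = n(E° − E)/0.0592 = 2×(0.40 − 0.370)/0.0592 = 1.014.
With Q = [Cd²⁺]·P(H₂) / [H⁺]^2, solving for [H⁺] gives log[H⁺] = -1.743, so pH = 1.74.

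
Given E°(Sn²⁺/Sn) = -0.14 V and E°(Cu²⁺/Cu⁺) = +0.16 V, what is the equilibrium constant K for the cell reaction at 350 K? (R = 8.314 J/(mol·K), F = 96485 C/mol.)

4.4 × 10^8

E°_cell = +0.16 − (-0.14) = 0.30 V, with n = 2 electrons transferred.
At equilibrium E = 0, so the Nernst equation gives ln K = nFE°/RT = (2)(96485)(0.30)/((8.314)(350)) = 19.89.
K = e^19.89 = 4.4 × 10^8.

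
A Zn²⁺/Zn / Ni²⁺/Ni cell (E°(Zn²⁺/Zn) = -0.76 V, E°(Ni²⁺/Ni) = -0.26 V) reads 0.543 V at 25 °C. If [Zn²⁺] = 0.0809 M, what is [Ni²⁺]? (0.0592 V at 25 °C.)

From the Nernst equation, log Q = n(E° − E)/0.0592 = 2(0.50 − 0.543)/0.0592 = -1.453, so Q = 0.0353.
With Q = [Zn²⁺]/[Ni²⁺] and the known concentrations, [Ni²⁺] in the denominator gives [Ni²⁺] = 2.3 M.

2.3 M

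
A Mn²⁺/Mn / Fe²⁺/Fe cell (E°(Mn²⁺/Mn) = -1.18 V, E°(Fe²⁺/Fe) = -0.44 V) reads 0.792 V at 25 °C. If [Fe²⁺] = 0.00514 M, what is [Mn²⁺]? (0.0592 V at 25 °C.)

9 × 10^-5 M

From the Nernst equation, log Q = n(E° − E)/0.0592 = 2(0.74 − 0.792)/0.0592 = -1.757, so Q = 0.0175.
With Q = [Mn²⁺]/[Fe²⁺] and the known concentrations, [Mn²⁺] in the numerator gives [Mn²⁺] = 9 × 10^-5 M.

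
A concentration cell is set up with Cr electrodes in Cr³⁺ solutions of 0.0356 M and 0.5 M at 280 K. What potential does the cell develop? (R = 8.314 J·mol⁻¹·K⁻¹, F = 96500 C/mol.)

0.021 V

Both half-cells are Cr³⁺/Cr, so E°_cell = 0. The concentrated side is the cathode; the cell reaction moves Cr³⁺ from high to low concentration with n = 3.
Q = [Cr³⁺]_dilute/[Cr³⁺]_conc = 0.0356/0.5 = 0.0712.
E = 0 − (RT/nF) ln Q = −((8.314×280)/(3×96500))(-2.642) = 0.0212 V.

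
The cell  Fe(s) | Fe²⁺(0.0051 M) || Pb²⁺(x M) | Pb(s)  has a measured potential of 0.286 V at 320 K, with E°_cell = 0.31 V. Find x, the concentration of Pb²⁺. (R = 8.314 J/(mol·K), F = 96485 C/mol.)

8.9 × 10^-4 M

From the Nernst equation, ln Q = nF(E° − E)/RT = 2×96485×(0.31 − 0.286)/(8.314×320) = 1.741, so Q = 5.70.
With Q = [Fe²⁺]/[Pb²⁺] and the known concentrations, [Pb²⁺] in the denominator gives [Pb²⁺] = 8.9 × 10^-4 M.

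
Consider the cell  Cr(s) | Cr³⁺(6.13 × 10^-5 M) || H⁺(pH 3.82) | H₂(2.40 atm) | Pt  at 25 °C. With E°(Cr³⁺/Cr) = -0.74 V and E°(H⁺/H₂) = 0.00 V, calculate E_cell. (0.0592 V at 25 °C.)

0.59 V

The hydrogen couple is the cathode, so E°_cell = 0.74 V; n = 6.
[H⁺] = 10^(−3.82) = 1.5 × 10^-4 M, and Q = [Cr³⁺]^2·P(H₂)^3 / [H⁺]^6 = 4.32 × 10^15.
E = E° − (0.0592/6) log Q = 0.74 − (0.0592/6)(15.636) = 0.586 V.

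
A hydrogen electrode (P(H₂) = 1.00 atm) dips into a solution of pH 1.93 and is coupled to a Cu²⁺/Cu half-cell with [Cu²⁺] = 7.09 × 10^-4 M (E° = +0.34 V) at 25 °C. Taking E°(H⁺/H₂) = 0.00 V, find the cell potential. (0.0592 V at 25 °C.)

The Cu²⁺/Cu couple is the cathode, so E°_cell = 0.34 V; n = 2.
[H⁺] = 10^(−1.93) = 0.012 M, and Q = [H⁺]^2 / ([Cu²⁺]·P(H₂)) = 0.195.
E = E° − (0.0592/2) log Q = 0.34 − (0.0592/2)(-0.711) = 0.361 V.

0.36 V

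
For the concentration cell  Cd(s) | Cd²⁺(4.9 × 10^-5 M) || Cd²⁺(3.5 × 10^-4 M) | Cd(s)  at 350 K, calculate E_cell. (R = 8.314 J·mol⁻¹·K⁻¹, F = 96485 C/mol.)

Both half-cells are Cd²⁺/Cd, so E°_cell = 0. The concentrated side is the cathode; the cell reaction moves Cd²⁺ from high to low concentration with n = 2.
Q = [Cd²⁺]_dilute/[Cd²⁺]_conc = 4.9 × 10^-5/3.5 × 10^-4 = 0.140.
E = 0 − (RT/nF) ln Q = −((8.314×350)/(2×96485))(-1.966) = 0.0296 V.

0.030 V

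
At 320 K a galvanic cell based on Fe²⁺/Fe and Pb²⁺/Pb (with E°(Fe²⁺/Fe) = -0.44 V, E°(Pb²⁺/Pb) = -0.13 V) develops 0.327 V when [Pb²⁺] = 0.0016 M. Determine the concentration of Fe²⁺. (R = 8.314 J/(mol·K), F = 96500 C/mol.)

4.7 × 10^-4 M

From the Nernst equation, ln Q = nF(E° − E)/RT = 2×96500×(0.31 − 0.327)/(8.314×320) = -1.233, so Q = 0.291.
With Q = [Fe²⁺]/[Pb²⁺] and the known concentrations, [Fe²⁺] in the numerator gives [Fe²⁺] = 4.7 × 10^-4 M.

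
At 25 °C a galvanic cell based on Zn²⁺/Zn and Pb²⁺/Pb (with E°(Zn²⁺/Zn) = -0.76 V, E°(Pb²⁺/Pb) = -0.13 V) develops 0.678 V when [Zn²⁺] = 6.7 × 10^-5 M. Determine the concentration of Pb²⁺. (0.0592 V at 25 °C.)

0.0028 M

From the Nernst equation, log Q = n(E° − E)/0.0592 = 2(0.63 − 0.678)/0.0592 = -1.622, so Q = 0.0239.
With Q = [Zn²⁺]/[Pb²⁺] and the known concentrations, [Pb²⁺] in the denominator gives [Pb²⁺] = 0.0028 M.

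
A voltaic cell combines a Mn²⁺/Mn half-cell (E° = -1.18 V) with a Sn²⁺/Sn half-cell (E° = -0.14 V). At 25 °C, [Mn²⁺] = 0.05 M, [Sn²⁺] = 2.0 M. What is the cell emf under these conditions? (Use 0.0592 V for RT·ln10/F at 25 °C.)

The Sn²⁺/Sn couple has the higher reduction potential and acts as the cathode, so E°_cell = -0.14 − (-1.18) = 1.04 V.
Balancing electrons gives n = 2; the reaction quotient is Q = [Mn²⁺]/[Sn²⁺] = 0.0250.
At 25 °C, E = E° − (0.0592/n) log Q = 1.04 − (0.0592/2)(-1.602) = 1.040 + 0.047 = 1.087 V.

1.09 V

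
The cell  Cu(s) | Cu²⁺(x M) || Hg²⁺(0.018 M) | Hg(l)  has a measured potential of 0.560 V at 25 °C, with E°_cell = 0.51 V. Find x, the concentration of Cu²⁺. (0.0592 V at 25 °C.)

3.7 × 10^-4 M

From the Nernst equation, log Q = n(E° − E)/0.0592 = 2(0.51 − 0.560)/0.0592 = -1.689, so Q = 0.0205.
With Q = [Cu²⁺]/[Hg²⁺] and the known concentrations, [Cu²⁺] in the numerator gives [Cu²⁺] = 3.7 × 10^-4 M.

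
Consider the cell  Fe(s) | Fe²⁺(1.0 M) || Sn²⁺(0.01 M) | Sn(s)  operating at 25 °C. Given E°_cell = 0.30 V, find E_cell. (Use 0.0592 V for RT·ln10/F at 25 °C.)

Balancing electrons gives n = 2; the reaction quotient is Q = [Fe²⁺]/[Sn²⁺] = 100.
At 25 °C, E = E° − (0.0592/n) log Q = 0.30 − (0.0592/2)(2.000) = 0.300 − 0.059 = 0.241 V.

0.241 V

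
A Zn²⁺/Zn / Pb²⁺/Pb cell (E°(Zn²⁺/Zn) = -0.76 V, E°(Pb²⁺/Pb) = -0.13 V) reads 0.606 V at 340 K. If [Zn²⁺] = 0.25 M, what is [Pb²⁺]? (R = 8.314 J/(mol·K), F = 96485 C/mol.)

0.049 M

From the Nernst equation, ln Q = nF(E° − E)/RT = 2×96485×(0.63 − 0.606)/(8.314×340) = 1.638, so Q = 5.15.
With Q = [Zn²⁺]/[Pb²⁺] and the known concentrations, [Pb²⁺] in the denominator gives [Pb²⁺] = 0.049 M.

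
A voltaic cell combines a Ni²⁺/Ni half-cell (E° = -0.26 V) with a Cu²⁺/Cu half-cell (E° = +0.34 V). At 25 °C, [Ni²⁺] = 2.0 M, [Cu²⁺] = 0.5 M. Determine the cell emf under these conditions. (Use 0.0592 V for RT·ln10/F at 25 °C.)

The Cu²⁺/Cu couple has the higher reduction potential and acts as the cathode, so E°_cell = +0.34 − (-0.26) = 0.60 V.
Balancing electrons gives n = 2; the reaction quotient is Q = [Ni²⁺]/[Cu²⁺] = 4.00.
At 25 °C, E = E° − (0.0592/n) log Q = 0.60 − (0.0592/2)(0.602) = 0.600 − 0.018 = 0.582 V.

0.582 V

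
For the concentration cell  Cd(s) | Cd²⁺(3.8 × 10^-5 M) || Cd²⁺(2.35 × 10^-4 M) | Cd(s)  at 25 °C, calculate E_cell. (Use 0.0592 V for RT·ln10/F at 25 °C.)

Both half-cells are Cd²⁺/Cd, so E°_cell = 0. The concentrated side is the cathode; the cell reaction moves Cd²⁺ from high to low concentration with n = 2.
Q = [Cd²⁺]_dilute/[Cd²⁺]_conc = 3.8 × 10^-5/2.35 × 10^-4 = 0.162.
E = 0 − (0.0592/2) log Q = −(0.0592/2)(-0.791) = 0.0234 V.

0.023 V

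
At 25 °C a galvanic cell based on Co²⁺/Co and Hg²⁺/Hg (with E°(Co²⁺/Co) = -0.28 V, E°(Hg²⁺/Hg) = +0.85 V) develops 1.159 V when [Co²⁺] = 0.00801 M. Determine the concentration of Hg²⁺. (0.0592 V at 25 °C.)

From the Nernst equation, log Q = n(E° − E)/0.0592 = 2(1.13 − 1.159)/0.0592 = -0.980, so Q = 0.105.
With Q = [Co²⁺]/[Hg²⁺] and the known concentrations, [Hg²⁺] in the denominator gives [Hg²⁺] = 0.076 M.

0.076 M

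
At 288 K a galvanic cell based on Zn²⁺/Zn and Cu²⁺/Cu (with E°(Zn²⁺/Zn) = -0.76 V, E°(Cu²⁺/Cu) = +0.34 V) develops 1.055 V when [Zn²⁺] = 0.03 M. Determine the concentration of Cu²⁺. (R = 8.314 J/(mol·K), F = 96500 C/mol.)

From the Nernst equation, ln Q = nF(E° − E)/RT = 2×96500×(1.10 − 1.055)/(8.314×288) = 3.627, so Q = 37.6.
With Q = [Zn²⁺]/[Cu²⁺] and the known concentrations, [Cu²⁺] in the denominator gives [Cu²⁺] = 8 × 10^-4 M.

8 × 10^-4 M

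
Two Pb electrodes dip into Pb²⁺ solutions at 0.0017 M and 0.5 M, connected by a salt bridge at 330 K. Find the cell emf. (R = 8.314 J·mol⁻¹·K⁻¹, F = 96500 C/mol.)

0.081 V

Both half-cells are Pb²⁺/Pb, so E°_cell = 0. The concentrated side is the cathode; the cell reaction moves Pb²⁺ from high to low concentration with n = 2.
Q = [Pb²⁺]_dilute/[Pb²⁺]_conc = 0.0017/0.5 = 0.00340.
E = 0 − (RT/nF) ln Q = −((8.314×330)/(2×96500))(-5.684) = 0.0808 V.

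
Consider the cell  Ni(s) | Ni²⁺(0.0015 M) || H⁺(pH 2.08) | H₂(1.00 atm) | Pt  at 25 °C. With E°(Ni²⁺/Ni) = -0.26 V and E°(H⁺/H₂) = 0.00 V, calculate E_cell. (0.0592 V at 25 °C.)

0.22 V

The hydrogen couple is the cathode, so E°_cell = 0.26 V; n = 2.
[H⁺] = 10^(−2.08) = 0.0083 M, and Q = [Ni²⁺]·P(H₂) / [H⁺]^2 = 21.7.
E = E° − (0.0592/2) log Q = 0.26 − (0.0592/2)(1.336) = 0.220 V.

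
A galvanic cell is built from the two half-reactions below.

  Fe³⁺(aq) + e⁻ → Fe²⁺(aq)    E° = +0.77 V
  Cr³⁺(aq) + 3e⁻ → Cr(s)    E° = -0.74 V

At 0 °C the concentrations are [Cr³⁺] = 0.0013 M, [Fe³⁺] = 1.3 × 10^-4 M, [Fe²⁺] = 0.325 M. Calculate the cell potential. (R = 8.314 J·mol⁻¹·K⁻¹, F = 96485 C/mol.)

The Fe³⁺/Fe²⁺ couple has the higher reduction potential and acts as the cathode, so E°_cell = +0.77 − (-0.74) = 1.51 V.
Balancing electrons gives n = 3; the reaction quotient is Q = [Cr³⁺]·[Fe²⁺]^3/[Fe³⁺]^3 = 2.03 × 10^7.
E = E° − (RT/nF) ln Q = 1.51 − (8.314×273)/(3×96485) × (16.827) = 1.510 − 0.132 = 1.378 V.

1.38 V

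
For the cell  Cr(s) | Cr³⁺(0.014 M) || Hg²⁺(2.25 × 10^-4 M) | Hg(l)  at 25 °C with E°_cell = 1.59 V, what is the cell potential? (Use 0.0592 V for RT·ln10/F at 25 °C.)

Balancing electrons gives n = 6; the reaction quotient is Q = [Cr³⁺]^2/[Hg²⁺]^3 = 1.72 × 10^7.
At 25 °C, E = E° − (0.0592/n) log Q = 1.59 − (0.0592/6)(7.236) = 1.590 − 0.071 = 1.519 V.

1.52 V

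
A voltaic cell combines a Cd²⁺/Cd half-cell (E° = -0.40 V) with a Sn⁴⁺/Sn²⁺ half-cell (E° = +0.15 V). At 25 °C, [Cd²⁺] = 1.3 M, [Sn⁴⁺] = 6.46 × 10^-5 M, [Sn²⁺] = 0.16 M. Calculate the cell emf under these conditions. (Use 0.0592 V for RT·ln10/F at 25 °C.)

0.446 V

The Sn⁴⁺/Sn²⁺ couple has the higher reduction potential and acts as the cathode, so E°_cell = +0.15 − (-0.40) = 0.55 V.
Balancing electrons gives n = 2; the reaction quotient is Q = [Cd²⁺]·[Sn²⁺]/[Sn⁴⁺] = 3220.
At 25 °C, E = E° − (0.0592/n) log Q = 0.55 − (0.0592/2)(3.508) = 0.550 − 0.104 = 0.446 V.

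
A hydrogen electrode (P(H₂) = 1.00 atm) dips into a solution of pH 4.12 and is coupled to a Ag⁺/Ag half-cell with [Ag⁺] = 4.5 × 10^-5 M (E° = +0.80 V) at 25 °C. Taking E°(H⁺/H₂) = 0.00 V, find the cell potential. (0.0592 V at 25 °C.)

The Ag⁺/Ag couple is the cathode, so E°_cell = 0.80 V; n = 2.
[H⁺] = 10^(−4.12) = 7.6 × 10^-5 M, and Q = [H⁺]^2 / ([Ag⁺]^2·P(H₂)) = 2.84.
E = E° − (0.0592/2) log Q = 0.80 − (0.0592/2)(0.454) = 0.787 V.

0.79 V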